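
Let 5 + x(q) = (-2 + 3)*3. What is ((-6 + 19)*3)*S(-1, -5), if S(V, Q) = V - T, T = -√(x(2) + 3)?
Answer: 0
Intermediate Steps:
x(q) = -2 (x(q) = -5 + (-2 + 3)*3 = -5 + 1*3 = -5 + 3 = -2)
T = -1 (T = -√(-2 + 3) = -√1 = -1*1 = -1)
S(V, Q) = 1 + V (S(V, Q) = V - 1*(-1) = V + 1 = 1 + V)
((-6 + 19)*3)*S(-1, -5) = ((-6 + 19)*3)*(1 - 1) = (13*3)*0 = 39*0 = 0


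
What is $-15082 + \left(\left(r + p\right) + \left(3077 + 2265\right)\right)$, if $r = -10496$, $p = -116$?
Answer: $-20352$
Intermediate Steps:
$-15082 + \left(\left(r + p\right) + \left(3077 + 2265\right)\right) = -15082 + \left(\left(-10496 - 116\right) + \left(3077 + 2265\right)\right) = -15082 + \left(-10612 + 5342\right) = -15082 - 5270 = -20352$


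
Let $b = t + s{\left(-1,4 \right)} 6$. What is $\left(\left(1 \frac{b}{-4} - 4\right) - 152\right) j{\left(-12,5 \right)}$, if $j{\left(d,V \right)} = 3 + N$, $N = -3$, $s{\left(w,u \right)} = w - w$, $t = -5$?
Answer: $0$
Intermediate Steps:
$s{\left(w,u \right)} = 0$
$j{\left(d,V \right)} = 0$ ($j{\left(d,V \right)} = 3 - 3 = 0$)
$b = -5$ ($b = -5 + 0 \cdot 6 = -5 + 0 = -5$)
$\left(\left(1 \frac{b}{-4} - 4\right) - 152\right) j{\left(-12,5 \right)} = \left(\left(1 \left(- \frac{5}{-4}\right) - 4\right) - 152\right) 0 = \left(\left(1 \left(\left(-5\right) \left(- \frac{1}{4}\right)\right) - 4\right) - 152\right) 0 = \left(\left(1 \cdot \frac{5}{4} - 4\right) - 152\right) 0 = \left(\left(\frac{5}{4} - 4\right) - 152\right) 0 = \left(- \frac{11}{4} - 152\right) 0 = \left(- \frac{619}{4}\right) 0 = 0$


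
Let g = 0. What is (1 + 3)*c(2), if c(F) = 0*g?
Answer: 0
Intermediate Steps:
c(F) = 0 (c(F) = 0*0 = 0)
(1 + 3)*c(2) = (1 + 3)*0 = 4*0 = 0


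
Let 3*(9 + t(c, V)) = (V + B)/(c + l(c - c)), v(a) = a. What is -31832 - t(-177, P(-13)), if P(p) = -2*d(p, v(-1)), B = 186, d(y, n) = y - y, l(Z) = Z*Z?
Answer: -5632609/177 ≈ -31823.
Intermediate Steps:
l(Z) = Z²
d(y, n) = 0
P(p) = 0 (P(p) = -2*0 = 0)
t(c, V) = -9 + (186 + V)/(3*c) (t(c, V) = -9 + ((V + 186)/(c + (c - c)²))/3 = -9 + ((186 + V)/(c + 0²))/3 = -9 + ((186 + V)/(c + 0))/3 = -9 + ((186 + V)/c)/3 = -9 + (186 + V)/(3*c))
-31832 - t(-177, P(-13)) = -31832 - (186 + 0 - 27*(-177))/(3*(-177)) = -31832 - (-1)*(186 + 0 + 4779)/(3*177) = -31832 - (-1)*4965/(3*177) = -31832 - 1*(-1655/177) = -31832 + 1655/177 = -5632609/177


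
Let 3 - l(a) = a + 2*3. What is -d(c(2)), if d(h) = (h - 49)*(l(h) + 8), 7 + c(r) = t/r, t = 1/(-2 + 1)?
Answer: 2825/4 ≈ 706.25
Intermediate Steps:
l(a) = -3 - a (l(a) = 3 - (a + 2*3) = 3 - (a + 6) = 3 - (6 + a) = 3 + (-6 - a) = -3 - a)
t = -1 (t = 1/(-1) = -1)
c(r) = -7 - 1/r
d(h) = (-49 + h)*(5 - h) (d(h) = (h - 49)*((-3 - h) + 8) = (-49 + h)*(5 - h))
-d(c(2)) = -(-245 - (-7 - 1/2)² + 54*(-7 - 1/2)) = -(-245 - (-7 - 1*½)² + 54*(-7 - 1*½)) = -(-245 - (-7 - ½)² + 54*(-7 - ½)) = -(-245 - (-15/2)² + 54*(-15/2)) = -(-245 - 1*225/4 - 405) = -(-245 - 225/4 - 405) = -1*(-2825/4) = 2825/4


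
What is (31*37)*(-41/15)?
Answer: -47027/15 ≈ -3135.1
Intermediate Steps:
(31*37)*(-41/15) = 1147*(-41*1/15) = 1147*(-41/15) = -47027/15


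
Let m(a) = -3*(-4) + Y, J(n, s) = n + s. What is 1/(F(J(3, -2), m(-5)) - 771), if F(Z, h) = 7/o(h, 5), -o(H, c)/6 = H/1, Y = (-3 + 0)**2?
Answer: -18/13879 ≈ -0.0012969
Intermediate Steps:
Y = 9 (Y = (-3)**2 = 9)
o(H, c) = -6*H (o(H, c) = -6*H/1 = -6*H)
m(a) = 21 (m(a) = -3*(-4) + 9 = 12 + 9 = 21)
F(Z, h) = -7/(6*h) (F(Z, h) = 7/((-6*h)) = 7*(-1/(6*h)) = -7/(6*h))
1/(F(J(3, -2), m(-5)) - 771) = 1/(-7/6/21 - 771) = 1/(-7/6*1/21 - 771) = 1/(-1/18 - 771) = 1/(-13879/18) = -18/13879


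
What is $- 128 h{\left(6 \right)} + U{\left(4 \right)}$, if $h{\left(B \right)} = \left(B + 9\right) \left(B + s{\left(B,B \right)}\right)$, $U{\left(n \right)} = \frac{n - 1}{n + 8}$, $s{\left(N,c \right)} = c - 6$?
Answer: $- \frac{46079}{4} \approx -11520.0$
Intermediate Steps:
$s{\left(N,c \right)} = -6 + c$ ($s{\left(N,c \right)} = c - 6 = -6 + c$)
$U{\left(n \right)} = \frac{-1 + n}{8 + n}$
$h{\left(B \right)} = \left(-6 + 2 B\right) \left(9 + B\right)$ ($h{\left(B \right)} = \left(B + 9\right) \left(B + \left(-6 + B\right)\right) = \left(9 + B\right) \left(-6 + 2 B\right) = \left(-6 + 2 B\right) \left(9 + B\right)$)
$- 128 h{\left(6 \right)} + U{\left(4 \right)} = - 128 \left(-54 + 2 \cdot 6^{2} + 12 \cdot 6\right) + \frac{-1 + 4}{8 + 4} = - 128 \left(-54 + 2 \cdot 36 + 72\right) + \frac{1}{12} \cdot 3 = - 128 \left(-54 + 72 + 72\right) + \frac{1}{12} \cdot 3 = \left(-128\right) 90 + \frac{1}{4} = -11520 + \frac{1}{4} = - \frac{46079}{4}$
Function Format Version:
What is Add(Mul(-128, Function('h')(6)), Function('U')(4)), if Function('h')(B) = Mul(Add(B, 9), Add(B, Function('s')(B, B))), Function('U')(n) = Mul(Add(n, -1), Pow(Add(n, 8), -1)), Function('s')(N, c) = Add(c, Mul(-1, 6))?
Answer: Rational(-46079, 4) ≈ -11520.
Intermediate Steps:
Function('s')(N, c) = Add(-6, c) (Function('s')(N, c) = Add(c, -6) = Add(-6, c))
Function('U')(n) = Mul(Pow(Add(8, n), -1), Add(-1, n)) (Function('U')(n) = Mul(Add(-1, n), Pow(Add(8, n), -1)) = Mul(Pow(Add(8, n), -1), Add(-1, n)))
Function('h')(B) = Mul(Add(-6, Mul(2, B)), Add(9, B)) (Function('h')(B) = Mul(Add(B, 9), Add(B, Add(-6, B))) = Mul(Add(9, B), Add(-6, Mul(2, B))) = Mul(Add(-6, Mul(2, B)), Add(9, B)))
Add(Mul(-128, Function('h')(6)), Function('U')(4)) = Add(Mul(-128, Add(-54, Mul(2, Pow(6, 2)), Mul(12, 6))), Mul(Pow(Add(8, 4), -1), Add(-1, 4))) = Add(Mul(-128, Add(-54, Mul(2, 36), 72)), Mul(Pow(12, -1), 3)) = Add(Mul(-128, Add(-54, 72, 72)), Mul(Rational(1, 12), 3)) = Add(Mul(-128, 90), Rational(1, 4)) = Add(-11520, Rational(1, 4)) = Rational(-46079, 4)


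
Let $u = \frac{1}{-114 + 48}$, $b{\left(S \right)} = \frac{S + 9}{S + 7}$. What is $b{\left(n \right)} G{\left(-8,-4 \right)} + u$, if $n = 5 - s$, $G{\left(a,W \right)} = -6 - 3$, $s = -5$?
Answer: $- \frac{11303}{1122} \approx -10.074$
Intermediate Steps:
$G{\left(a,W \right)} = -9$ ($G{\left(a,W \right)} = -6 - 3 = -9$)
$n = 10$ ($n = 5 - -5 = 5 + 5 = 10$)
$b{\left(S \right)} = \frac{9 + S}{7 + S}$
$u = - \frac{1}{66}$ ($u = \frac{1}{-66} = - \frac{1}{66} \approx -0.015152$)
$b{\left(n \right)} G{\left(-8,-4 \right)} + u = \frac{9 + 10}{7 + 10} \left(-9\right) - \frac{1}{66} = \frac{1}{17} \cdot 19 \left(-9\right) - \frac{1}{66} = \frac{19}{17} \left(-9\right) - \frac{1}{66} = - \frac{171}{17} - \frac{1}{66} = - \frac{11303}{1122}$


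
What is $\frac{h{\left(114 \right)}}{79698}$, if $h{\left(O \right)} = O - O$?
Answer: $0$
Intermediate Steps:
$h{\left(O \right)} = 0$
$\frac{h{\left(114 \right)}}{79698} = \frac{0}{79698} = 0 \cdot \frac{1}{79698} = 0$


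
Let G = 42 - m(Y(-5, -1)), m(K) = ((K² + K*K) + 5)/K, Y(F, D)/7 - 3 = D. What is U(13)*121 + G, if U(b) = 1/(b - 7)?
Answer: 710/21 ≈ 33.810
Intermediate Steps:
Y(F, D) = 21 + 7*D
m(K) = (5 + 2*K²)/K (m(K) = ((K² + K²) + 5)/K = (2*K² + 5)/K = (5 + 2*K²)/K)
U(b) = 1/(-7 + b)
G = 191/14 (G = 42 - (2*(21 + 7*(-1)) + 5/(21 + 7*(-1))) = 42 - (2*(21 - 7) + 5/(21 - 7)) = 42 - (2*14 + 5/14) = 42 - (28 + 5*(1/14)) = 42 - (28 + 5/14) = 42 - 1*397/14 = 42 - 397/14 = 191/14 ≈ 13.643)
U(13)*121 + G = 121/(-7 + 13) + 191/14 = 121/6 + 191/14 = 710/21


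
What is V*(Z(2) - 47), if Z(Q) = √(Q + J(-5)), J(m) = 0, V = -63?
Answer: 2961 - 63*√2 ≈ 2871.9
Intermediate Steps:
Z(Q) = √Q (Z(Q) = √(Q + 0) = √Q)
V*(Z(2) - 47) = -63*(√2 - 47) = -63*(-47 + √2) = 2961 - 63*√2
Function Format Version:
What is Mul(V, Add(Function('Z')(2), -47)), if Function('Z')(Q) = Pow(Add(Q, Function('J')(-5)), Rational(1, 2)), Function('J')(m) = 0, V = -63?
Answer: Add(2961, Mul(-63, Pow(2, Rational(1, 2)))) ≈ 2871.9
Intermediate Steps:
Function('Z')(Q) = Pow(Q, Rational(1, 2)) (Function('Z')(Q) = Pow(Add(Q, 0), Rational(1, 2)) = Pow(Q, Rational(1, 2)))
Mul(V, Add(Function('Z')(2), -47)) = Mul(-63, Add(Pow(2, Rational(1, 2)), -47)) = Mul(-63, Add(-47, Pow(2, Rational(1, 2)))) = Add(2961, Mul(-63, Pow(2, Rational(1, 2))))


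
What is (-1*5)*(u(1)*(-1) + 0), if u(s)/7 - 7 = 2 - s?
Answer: 280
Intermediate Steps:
u(s) = 63 - 7*s (u(s) = 49 + 7*(2 - s) = 49 + (14 - 7*s) = 63 - 7*s)
(-1*5)*(u(1)*(-1) + 0) = (-1*5)*((63 - 7*1)*(-1) + 0) = -5*((63 - 7)*(-1) + 0) = -5*(56*(-1) + 0) = -5*(-56 + 0) = -5*(-56) = 280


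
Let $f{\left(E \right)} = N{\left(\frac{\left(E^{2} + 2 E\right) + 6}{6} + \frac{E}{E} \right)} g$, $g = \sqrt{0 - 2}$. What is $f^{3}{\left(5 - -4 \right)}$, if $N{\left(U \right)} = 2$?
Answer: $- 16 i \sqrt{2} \approx - 22.627 i$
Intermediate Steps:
$g = i \sqrt{2}$ ($g = \sqrt{-2} = i \sqrt{2} \approx 1.4142 i$)
$f{\left(E \right)} = 2 i \sqrt{2}$
$f^{3}{\left(5 - -4 \right)} = \left(2 i \sqrt{2}\right)^{3} = - 16 i \sqrt{2}$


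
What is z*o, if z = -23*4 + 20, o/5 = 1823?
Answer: -656280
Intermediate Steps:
o = 9115 (o = 5*1823 = 9115)
z = -72 (z = -92 + 20 = -72)
z*o = -72*9115 = -656280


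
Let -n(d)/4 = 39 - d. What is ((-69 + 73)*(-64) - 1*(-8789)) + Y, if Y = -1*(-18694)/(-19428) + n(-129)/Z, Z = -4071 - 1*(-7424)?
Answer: 39698690441/4653006 ≈ 8531.8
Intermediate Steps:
n(d) = -156 + 4*d (n(d) = -4*(39 - d) = -156 + 4*d)
Z = 3353 (Z = -4071 + 7424 = 3353)
Y = -5409757/4653006 (Y = -1*(-18694)/(-19428) + (-156 + 4*(-129))/3353 = 18694*(-1/19428) + (-156 - 516)*(1/3353) = -9347/9714 - 672*1/3353 = -9347/9714 - 96/479 = -5409757/4653006 ≈ -1.1626)
((-69 + 73)*(-64) - 1*(-8789)) + Y = ((-69 + 73)*(-64) - 1*(-8789)) - 5409757/4653006 = (4*(-64) + 8789) - 5409757/4653006 = (-256 + 8789) - 5409757/4653006 = 8533 - 5409757/4653006 = 39698690441/4653006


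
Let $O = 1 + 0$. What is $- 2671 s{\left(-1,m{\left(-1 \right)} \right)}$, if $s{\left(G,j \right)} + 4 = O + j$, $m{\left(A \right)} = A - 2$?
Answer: $16026$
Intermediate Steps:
$O = 1$
$m{\left(A \right)} = -2 + A$
$s{\left(G,j \right)} = -3 + j$ ($s{\left(G,j \right)} = -4 + \left(1 + j\right) = -3 + j$)
$- 2671 s{\left(-1,m{\left(-1 \right)} \right)} = - 2671 \left(-3 - 3\right) = \left(-2671\right) \left(-6\right) = 16026$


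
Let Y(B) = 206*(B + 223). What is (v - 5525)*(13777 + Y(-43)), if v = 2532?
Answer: -152215001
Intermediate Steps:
Y(B) = 45938 + 206*B (Y(B) = 206*(223 + B) = 45938 + 206*B)
(v - 5525)*(13777 + Y(-43)) = (2532 - 5525)*(13777 + (45938 + 206*(-43))) = -2993*(13777 + (45938 - 8858)) = -2993*(13777 + 37080) = -2993*50857 = -152215001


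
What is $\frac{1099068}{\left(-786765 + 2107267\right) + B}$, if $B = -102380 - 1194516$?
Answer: $\frac{549534}{11803} \approx 46.559$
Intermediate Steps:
$B = -1296896$ ($B = -102380 - 1194516 = -1296896$)
$\frac{1099068}{\left(-786765 + 2107267\right) + B} = \frac{1099068}{\left(-786765 + 2107267\right) - 1296896} = \frac{1099068}{1320502 - 1296896} = \frac{1099068}{23606} = 1099068 \cdot \frac{1}{23606} = \frac{549534}{11803}$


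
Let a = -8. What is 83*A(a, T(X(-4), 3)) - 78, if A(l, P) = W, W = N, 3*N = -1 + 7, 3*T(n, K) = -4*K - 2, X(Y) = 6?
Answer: 88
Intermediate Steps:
T(n, K) = -2/3 - 4*K/3 (T(n, K) = (-4*K - 2)/3 = (-2 - 4*K)/3 = -2/3 - 4*K/3)
N = 2 (N = (-1 + 7)/3 = (1/3)*6 = 2)
W = 2
A(l, P) = 2
83*A(a, T(X(-4), 3)) - 78 = 83*2 - 78 = 166 - 78 = 88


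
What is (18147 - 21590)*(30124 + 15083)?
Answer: -155647701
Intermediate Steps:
(18147 - 21590)*(30124 + 15083) = -3443*45207 = -155647701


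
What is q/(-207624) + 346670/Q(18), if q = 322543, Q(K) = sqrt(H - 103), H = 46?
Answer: -322543/207624 - 346670*I*sqrt(57)/57 ≈ -1.5535 - 45918.0*I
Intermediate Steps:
Q(K) = I*sqrt(57) (Q(K) = sqrt(46 - 103) = sqrt(-57) = I*sqrt(57))
q/(-207624) + 346670/Q(18) = 322543/(-207624) + 346670/((I*sqrt(57))) = 322543*(-1/207624) + 346670*(-I*sqrt(57)/57) = -322543/207624 - 346670*I*sqrt(57)/57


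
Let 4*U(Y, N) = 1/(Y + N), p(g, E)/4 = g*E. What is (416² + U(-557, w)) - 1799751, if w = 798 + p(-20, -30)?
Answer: -17184405979/10564 ≈ -1.6267e+6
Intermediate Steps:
p(g, E) = 4*E*g (p(g, E) = 4*(g*E) = 4*(E*g) = 4*E*g)
w = 3198 (w = 798 + 4*(-30)*(-20) = 798 + 2400 = 3198)
U(Y, N) = 1/(4*(N + Y)) (U(Y, N) = 1/(4*(Y + N)) = 1/(4*(N + Y)))
(416² + U(-557, w)) - 1799751 = (416² + 1/(4*(3198 - 557))) - 1799751 = (173056 + (¼)/2641) - 1799751 = (173056 + (¼)*(1/2641)) - 1799751 = (173056 + 1/10564) - 1799751 = 1828163585/10564 - 1799751 = -17184405979/10564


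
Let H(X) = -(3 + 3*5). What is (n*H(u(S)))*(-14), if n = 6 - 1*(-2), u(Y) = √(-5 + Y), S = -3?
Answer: 2016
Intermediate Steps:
n = 8 (n = 6 + 2 = 8)
H(X) = -18 (H(X) = -(3 + 15) = -1*18 = -18)
(n*H(u(S)))*(-14) = (8*(-18))*(-14) = -144*(-14) = 2016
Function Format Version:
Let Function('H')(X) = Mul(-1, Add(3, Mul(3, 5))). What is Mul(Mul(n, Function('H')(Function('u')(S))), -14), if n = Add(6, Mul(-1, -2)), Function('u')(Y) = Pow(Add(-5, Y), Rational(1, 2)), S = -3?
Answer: 2016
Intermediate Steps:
n = 8 (n = Add(6, 2) = 8)
Function('H')(X) = -18 (Function('H')(X) = Mul(-1, Add(3, 15)) = Mul(-1, 18) = -18)
Mul(Mul(n, Function('H')(Function('u')(S))), -14) = Mul(Mul(8, -18), -14) = Mul(-144, -14) = 2016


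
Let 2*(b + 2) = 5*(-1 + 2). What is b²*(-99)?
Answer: -99/4 ≈ -24.750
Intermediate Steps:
b = ½ (b = -2 + (5*(-1 + 2))/2 = -2 + (5*1)/2 = -2 + (½)*5 = -2 + 5/2 = ½ ≈ 0.50000)
b²*(-99) = (½)²*(-99) = (¼)*(-99) = -99/4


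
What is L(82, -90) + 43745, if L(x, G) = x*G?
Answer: 36365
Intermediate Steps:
L(x, G) = G*x
L(82, -90) + 43745 = -90*82 + 43745 = -7380 + 43745 = 36365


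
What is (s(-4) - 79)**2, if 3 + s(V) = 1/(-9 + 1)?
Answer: 431649/64 ≈ 6744.5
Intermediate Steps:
s(V) = -25/8 (s(V) = -3 + 1/(-9 + 1) = -3 + 1/(-8) = -3 - 1/8 = -25/8)
(s(-4) - 79)**2 = (-25/8 - 79)**2 = (-657/8)**2 = 431649/64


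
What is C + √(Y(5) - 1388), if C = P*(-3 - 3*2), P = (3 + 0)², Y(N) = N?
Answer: -81 + I*√1383 ≈ -81.0 + 37.189*I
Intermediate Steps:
P = 9 (P = 3² = 9)
C = -81 (C = 9*(-3 - 3*2) = 9*(-3 - 6) = 9*(-9) = -81)
C + √(Y(5) - 1388) = -81 + √(5 - 1388) = -81 + √(-1383) = -81 + I*√1383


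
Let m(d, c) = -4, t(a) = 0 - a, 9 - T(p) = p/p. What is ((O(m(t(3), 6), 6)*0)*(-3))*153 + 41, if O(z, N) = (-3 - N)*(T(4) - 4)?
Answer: 41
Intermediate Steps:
T(p) = 8 (T(p) = 9 - p/p = 9 - 1*1 = 9 - 1 = 8)
t(a) = -a
O(z, N) = -12 - 4*N (O(z, N) = (-3 - N)*(8 - 4) = (-3 - N)*4 = -12 - 4*N)
((O(m(t(3), 6), 6)*0)*(-3))*153 + 41 = (((-12 - 4*6)*0)*(-3))*153 + 41 = (((-12 - 24)*0)*(-3))*153 + 41 = (-36*0*(-3))*153 + 41 = (0*(-3))*153 + 41 = 0*153 + 41 = 0 + 41 = 41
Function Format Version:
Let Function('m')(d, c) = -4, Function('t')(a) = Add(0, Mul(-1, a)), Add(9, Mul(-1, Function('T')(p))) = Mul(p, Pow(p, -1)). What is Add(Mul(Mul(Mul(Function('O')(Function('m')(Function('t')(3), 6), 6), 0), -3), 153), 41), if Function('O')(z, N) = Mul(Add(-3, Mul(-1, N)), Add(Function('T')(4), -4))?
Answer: 41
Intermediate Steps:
Function('T')(p) = 8 (Function('T')(p) = Add(9, Mul(-1, Mul(p, Pow(p, -1)))) = Add(9, Mul(-1, 1)) = Add(9, -1) = 8)
Function('t')(a) = Mul(-1, a)
Function('O')(z, N) = Add(-12, Mul(-4, N)) (Function('O')(z, N) = Mul(Add(-3, Mul(-1, N)), Add(8, -4)) = Mul(Add(-3, Mul(-1, N)), 4) = Add(-12, Mul(-4, N)))
Add(Mul(Mul(Mul(Function('O')(Function('m')(Function('t')(3), 6), 6), 0), -3), 153), 41) = Add(Mul(Mul(Mul(Add(-12, Mul(-4, 6)), 0), -3), 153), 41) = Add(Mul(Mul(Mul(Add(-12, -24), 0), -3), 153), 41) = Add(Mul(Mul(Mul(-36, 0), -3), 153), 41) = Add(Mul(Mul(0, -3), 153), 41) = Add(Mul(0, 153), 41) = Add(0, 41) = 41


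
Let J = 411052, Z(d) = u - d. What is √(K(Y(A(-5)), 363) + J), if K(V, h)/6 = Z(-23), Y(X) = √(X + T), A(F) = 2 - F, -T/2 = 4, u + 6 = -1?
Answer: 2*√102787 ≈ 641.21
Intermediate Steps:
u = -7 (u = -6 - 1 = -7)
T = -8 (T = -2*4 = -8)
Y(X) = √(-8 + X) (Y(X) = √(X - 8) = √(-8 + X))
Z(d) = -7 - d
K(V, h) = 96 (K(V, h) = 6*(-7 - 1*(-23)) = 6*(-7 + 23) = 6*16 = 96)
√(K(Y(A(-5)), 363) + J) = √(96 + 411052) = √411148 = 2*√102787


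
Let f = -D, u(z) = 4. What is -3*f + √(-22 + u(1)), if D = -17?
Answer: -51 + 3*I*√2 ≈ -51.0 + 4.2426*I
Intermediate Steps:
f = 17 (f = -1*(-17) = 17)
-3*f + √(-22 + u(1)) = -3*17 + √(-22 + 4) = -51 + √(-18) = -51 + 3*I*√2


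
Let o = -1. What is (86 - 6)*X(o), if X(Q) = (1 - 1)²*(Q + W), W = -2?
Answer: 0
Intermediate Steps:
X(Q) = 0 (X(Q) = (1 - 1)²*(Q - 2) = 0²*(-2 + Q) = 0*(-2 + Q) = 0)
(86 - 6)*X(o) = (86 - 6)*0 = 80*0 = 0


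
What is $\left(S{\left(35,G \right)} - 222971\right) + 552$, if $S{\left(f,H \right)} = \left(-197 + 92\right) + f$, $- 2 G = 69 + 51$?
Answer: $-222489$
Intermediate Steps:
$G = -60$ ($G = - \frac{69 + 51}{2} = \left(- \frac{1}{2}\right) 120 = -60$)
$S{\left(f,H \right)} = -105 + f$
$\left(S{\left(35,G \right)} - 222971\right) + 552 = \left(\left(-105 + 35\right) - 222971\right) + 552 = \left(-70 - 222971\right) + 552 = -223041 + 552 = -222489$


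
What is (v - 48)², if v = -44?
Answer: 8464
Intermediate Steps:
(v - 48)² = (-44 - 48)² = (-92)² = 8464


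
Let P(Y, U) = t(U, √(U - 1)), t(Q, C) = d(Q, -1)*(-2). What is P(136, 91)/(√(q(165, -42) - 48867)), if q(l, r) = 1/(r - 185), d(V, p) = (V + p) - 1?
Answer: 89*I*√2518067870/5546405 ≈ 0.80522*I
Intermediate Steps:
d(V, p) = -1 + V + p
q(l, r) = 1/(-185 + r)
t(Q, C) = 4 - 2*Q (t(Q, C) = (-1 + Q - 1)*(-2) = (-2 + Q)*(-2) = 4 - 2*Q)
P(Y, U) = 4 - 2*U
P(136, 91)/(√(q(165, -42) - 48867)) = (4 - 2*91)/(√(1/(-185 - 42) - 48867)) = (4 - 182)/(√(1/(-227) - 48867)) = -178/√(-1/227 - 48867) = -178*(-I*√2518067870/11092810) = -(-89)*I*√2518067870/5546405 = 89*I*√2518067870/5546405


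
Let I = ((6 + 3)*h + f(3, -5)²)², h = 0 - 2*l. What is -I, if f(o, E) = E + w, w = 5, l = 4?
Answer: -5184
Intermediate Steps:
f(o, E) = 5 + E (f(o, E) = E + 5 = 5 + E)
h = -8 (h = 0 - 2*4 = 0 - 8 = -8)
I = 5184 (I = ((6 + 3)*(-8) + (5 - 5)²)² = (9*(-8) + 0²)² = (-72 + 0)² = (-72)² = 5184)
-I = -1*5184 = -5184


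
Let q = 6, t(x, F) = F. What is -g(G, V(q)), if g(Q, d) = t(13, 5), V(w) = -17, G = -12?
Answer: -5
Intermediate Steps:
g(Q, d) = 5
-g(G, V(q)) = -1*5 = -5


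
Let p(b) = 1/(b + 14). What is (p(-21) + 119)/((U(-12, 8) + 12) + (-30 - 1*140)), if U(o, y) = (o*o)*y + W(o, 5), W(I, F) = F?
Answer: 832/6993 ≈ 0.11898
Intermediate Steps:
U(o, y) = 5 + y*o**2 (U(o, y) = (o*o)*y + 5 = o**2*y + 5 = y*o**2 + 5 = 5 + y*o**2)
p(b) = 1/(14 + b)
(p(-21) + 119)/((U(-12, 8) + 12) + (-30 - 1*140)) = (1/(14 - 21) + 119)/(((5 + 8*(-12)**2) + 12) + (-30 - 1*140)) = (1/(-7) + 119)/(((5 + 8*144) + 12) + (-30 - 140)) = (-1/7 + 119)/(((5 + 1152) + 12) - 170) = 832/(7*((1157 + 12) - 170)) = 832/(7*(1169 - 170)) = (832/7)/999 = (832/7)*(1/999) = 832/6993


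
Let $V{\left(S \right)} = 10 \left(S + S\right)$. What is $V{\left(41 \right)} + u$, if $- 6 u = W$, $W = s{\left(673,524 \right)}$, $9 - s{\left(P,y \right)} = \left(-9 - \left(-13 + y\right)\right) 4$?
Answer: $\frac{2831}{6} \approx 471.83$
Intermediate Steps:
$V{\left(S \right)} = 20 S$ ($V{\left(S \right)} = 10 \cdot 2 S = 20 S$)
$s{\left(P,y \right)} = -7 + 4 y$ ($s{\left(P,y \right)} = 9 - \left(-9 - \left(-13 + y\right)\right) 4 = 9 - \left(4 - y\right) 4 = 9 - \left(16 - 4 y\right) = 9 + \left(-16 + 4 y\right) = -7 + 4 y$)
$W = 2089$ ($W = -7 + 4 \cdot 524 = -7 + 2096 = 2089$)
$u = - \frac{2089}{6}$ ($u = \left(- \frac{1}{6}\right) 2089 = - \frac{2089}{6} \approx -348.17$)
$V{\left(41 \right)} + u = 20 \cdot 41 - \frac{2089}{6} = 820 - \frac{2089}{6} = \frac{2831}{6}$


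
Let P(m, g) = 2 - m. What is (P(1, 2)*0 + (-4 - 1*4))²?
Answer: 64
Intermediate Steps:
(P(1, 2)*0 + (-4 - 1*4))² = ((2 - 1*1)*0 + (-4 - 1*4))² = ((2 - 1)*0 + (-4 - 4))² = (1*0 - 8)² = (0 - 8)² = (-8)² = 64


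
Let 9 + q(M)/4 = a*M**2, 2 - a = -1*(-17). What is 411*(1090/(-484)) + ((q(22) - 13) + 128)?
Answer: -7232557/242 ≈ -29887.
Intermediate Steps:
a = -15 (a = 2 - (-1)*(-17) = 2 - 1*17 = 2 - 17 = -15)
q(M) = -36 - 60*M**2 (q(M) = -36 + 4*(-15*M**2) = -36 - 60*M**2)
411*(1090/(-484)) + ((q(22) - 13) + 128) = 411*(1090/(-484)) + (((-36 - 60*22**2) - 13) + 128) = 411*(1090*(-1/484)) + (((-36 - 60*484) - 13) + 128) = 411*(-545/242) + (((-36 - 29040) - 13) + 128) = -223995/242 + ((-29076 - 13) + 128) = -223995/242 + (-29089 + 128) = -223995/242 - 28961 = -7232557/242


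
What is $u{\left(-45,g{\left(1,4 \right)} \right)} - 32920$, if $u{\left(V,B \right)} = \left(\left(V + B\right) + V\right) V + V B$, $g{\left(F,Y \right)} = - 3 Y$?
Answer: $-27790$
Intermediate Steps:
$u{\left(V,B \right)} = B V + V \left(B + 2 V\right)$ ($u{\left(V,B \right)} = \left(\left(B + V\right) + V\right) V + B V = \left(B + 2 V\right) V + B V = V \left(B + 2 V\right) + B V = B V + V \left(B + 2 V\right)$)
$u{\left(-45,g{\left(1,4 \right)} \right)} - 32920 = 2 \left(-45\right) \left(\left(-3\right) 4 - 45\right) - 32920 = 2 \left(-45\right) \left(-12 - 45\right) - 32920 = 2 \left(-45\right) \left(-57\right) - 32920 = 5130 - 32920 = -27790$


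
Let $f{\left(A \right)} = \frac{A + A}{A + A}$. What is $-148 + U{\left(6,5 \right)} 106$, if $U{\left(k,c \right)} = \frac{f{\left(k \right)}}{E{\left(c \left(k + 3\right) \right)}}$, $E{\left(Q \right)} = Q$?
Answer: $- \frac{6554}{45} \approx -145.64$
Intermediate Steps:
$f{\left(A \right)} = 1$ ($f{\left(A \right)} = \frac{2 A}{2 A} = 2 A \frac{1}{2 A} = 1$)
$U{\left(k,c \right)} = \frac{1}{c \left(3 + k\right)}$ ($U{\left(k,c \right)} = 1 \frac{1}{c \left(k + 3\right)} = 1 \frac{1}{c \left(3 + k\right)} = \frac{1}{c \left(3 + k\right)}$)
$-148 + U{\left(6,5 \right)} 106 = -148 + \frac{1}{5 \left(3 + 6\right)} 106 = -148 + \frac{1}{5 \cdot 9} \cdot 106 = -148 + \frac{1}{5} \cdot \frac{1}{9} \cdot 106 = -148 + \frac{1}{45} \cdot 106 = -148 + \frac{106}{45} = - \frac{6554}{45}$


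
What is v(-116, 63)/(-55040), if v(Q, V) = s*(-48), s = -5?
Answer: -3/688 ≈ -0.0043605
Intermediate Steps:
v(Q, V) = 240 (v(Q, V) = -5*(-48) = 240)
v(-116, 63)/(-55040) = 240/(-55040) = 240*(-1/55040) = -3/688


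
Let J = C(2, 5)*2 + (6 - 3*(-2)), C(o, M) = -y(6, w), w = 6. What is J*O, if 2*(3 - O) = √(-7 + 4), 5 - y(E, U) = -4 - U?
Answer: -54 + 9*I*√3 ≈ -54.0 + 15.588*I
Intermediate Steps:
y(E, U) = 9 + U (y(E, U) = 5 - (-4 - U) = 5 + (4 + U) = 9 + U)
O = 3 - I*√3/2 (O = 3 - √(-7 + 4)/2 = 3 - I*√3/2 ≈ 3.0 - 0.86602*I)
C(o, M) = -15 (C(o, M) = -(9 + 6) = -1*15 = -15)
J = -18 (J = -15*2 + (6 - 3*(-2)) = -30 + (6 + 6) = -30 + 12 = -18)
J*O = -18*(3 - I*√3/2) = -54 + 9*I*√3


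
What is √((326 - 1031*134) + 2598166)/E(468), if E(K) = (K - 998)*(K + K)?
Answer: -√2460338/496080 ≈ -0.0031619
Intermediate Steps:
E(K) = 2*K*(-998 + K) (E(K) = (-998 + K)*(2*K) = 2*K*(-998 + K))
√((326 - 1031*134) + 2598166)/E(468) = √((326 - 1031*134) + 2598166)/((2*468*(-998 + 468))) = √((326 - 138154) + 2598166)/((2*468*(-530))) = √(-137828 + 2598166)/(-496080) = √2460338*(-1/496080) = -√2460338/496080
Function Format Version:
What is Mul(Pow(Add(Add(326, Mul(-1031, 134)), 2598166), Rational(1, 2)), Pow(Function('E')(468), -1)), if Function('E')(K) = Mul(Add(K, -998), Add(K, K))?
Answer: Mul(Rational(-1, 496080), Pow(2460338, Rational(1, 2))) ≈ -0.0031619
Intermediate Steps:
Function('E')(K) = Mul(2, K, Add(-998, K)) (Function('E')(K) = Mul(Add(-998, K), Mul(2, K)) = Mul(2, K, Add(-998, K)))
Mul(Pow(Add(Add(326, Mul(-1031, 134)), 2598166), Rational(1, 2)), Pow(Function('E')(468), -1)) = Mul(Pow(Add(Add(326, Mul(-1031, 134)), 2598166), Rational(1, 2)), Pow(Mul(2, 468, Add(-998, 468)), -1)) = Mul(Pow(Add(Add(326, -138154), 2598166), Rational(1, 2)), Pow(Mul(2, 468, -530), -1)) = Mul(Pow(Add(-137828, 2598166), Rational(1, 2)), Pow(-496080, -1)) = Mul(Pow(2460338, Rational(1, 2)), Rational(-1, 496080)) = Mul(Rational(-1, 496080), Pow(2460338, Rational(1, 2)))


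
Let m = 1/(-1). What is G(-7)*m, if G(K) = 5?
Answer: -5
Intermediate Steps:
m = -1
G(-7)*m = 5*(-1) = -5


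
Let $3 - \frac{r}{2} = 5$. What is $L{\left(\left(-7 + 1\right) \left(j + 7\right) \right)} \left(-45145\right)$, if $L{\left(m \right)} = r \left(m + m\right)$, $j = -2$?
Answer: $-10834800$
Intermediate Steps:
$r = -4$ ($r = 6 - 10 = -4$)
$L{\left(m \right)} = - 8 m$ ($L{\left(m \right)} = - 4 \left(m + m\right) = - 4 \cdot 2 m = - 8 m$)
$L{\left(\left(-7 + 1\right) \left(j + 7\right) \right)} \left(-45145\right) = - 8 \left(-7 + 1\right) \left(-2 + 7\right) \left(-45145\right) = - 8 \left(\left(-6\right) 5\right) \left(-45145\right) = \left(-8\right) \left(-30\right) \left(-45145\right) = 240 \left(-45145\right) = -10834800$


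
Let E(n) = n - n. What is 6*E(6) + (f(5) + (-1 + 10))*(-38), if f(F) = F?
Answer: -532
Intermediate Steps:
E(n) = 0
6*E(6) + (f(5) + (-1 + 10))*(-38) = 6*0 + (5 + (-1 + 10))*(-38) = 0 + (5 + 9)*(-38) = 0 + 14*(-38) = 0 - 532 = -532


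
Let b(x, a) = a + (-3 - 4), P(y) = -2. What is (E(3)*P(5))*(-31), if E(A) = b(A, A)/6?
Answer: -124/3 ≈ -41.333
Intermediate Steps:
b(x, a) = -7 + a (b(x, a) = a - 7 = -7 + a)
E(A) = -7/6 + A/6 (E(A) = (-7 + A)/6 = (-7 + A)*(⅙) = -7/6 + A/6)
(E(3)*P(5))*(-31) = ((-7/6 + (⅙)*3)*(-2))*(-31) = ((-7/6 + ½)*(-2))*(-31) = -⅔*(-2)*(-31) = (4/3)*(-31) = -124/3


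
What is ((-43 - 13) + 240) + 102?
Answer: 286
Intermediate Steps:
((-43 - 13) + 240) + 102 = (-56 + 240) + 102 = 184 + 102 = 286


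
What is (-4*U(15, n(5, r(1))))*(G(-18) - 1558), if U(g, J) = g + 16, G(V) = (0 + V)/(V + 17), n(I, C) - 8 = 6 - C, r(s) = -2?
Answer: 190960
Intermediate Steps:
n(I, C) = 14 - C (n(I, C) = 8 + (6 - C) = 14 - C)
G(V) = V/(17 + V)
U(g, J) = 16 + g
(-4*U(15, n(5, r(1))))*(G(-18) - 1558) = (-4*(16 + 15))*(-18/(17 - 18) - 1558) = (-4*31)*(-18/(-1) - 1558) = -124*(-18*(-1) - 1558) = -124*(18 - 1558) = -124*(-1540) = 190960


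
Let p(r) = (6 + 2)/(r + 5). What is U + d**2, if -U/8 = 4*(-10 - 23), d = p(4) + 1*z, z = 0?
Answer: 85600/81 ≈ 1056.8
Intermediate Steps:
p(r) = 8/(5 + r)
d = 8/9 (d = 8/(5 + 4) + 1*0 = 8/9 + 0 = 8/9 ≈ 0.88889)
U = 1056 (U = -32*(-10 - 23) = -32*(-33) = -8*(-132) = 1056)
U + d**2 = 1056 + (8/9)**2 = 1056 + 64/81 = 85600/81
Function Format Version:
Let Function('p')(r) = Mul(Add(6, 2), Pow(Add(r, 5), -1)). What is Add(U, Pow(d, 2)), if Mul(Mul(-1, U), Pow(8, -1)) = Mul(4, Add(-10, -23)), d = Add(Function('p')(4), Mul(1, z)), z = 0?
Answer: Rational(85600, 81) ≈ 1056.8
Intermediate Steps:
Function('p')(r) = Mul(8, Pow(Add(5, r), -1))
d = Rational(8, 9) (d = Add(Mul(8, Pow(Add(5, 4), -1)), Mul(1, 0)) = Add(Mul(8, Pow(9, -1)), 0) = Add(Mul(8, Rational(1, 9)), 0) = Add(Rational(8, 9), 0) = Rational(8, 9) ≈ 0.88889)
U = 1056 (U = Mul(-8, Mul(4, Add(-10, -23))) = Mul(-8, Mul(4, -33)) = Mul(-8, -132) = 1056)
Add(U, Pow(d, 2)) = Add(1056, Pow(Rational(8, 9), 2)) = Add(1056, Rational(64, 81)) = Rational(85600, 81)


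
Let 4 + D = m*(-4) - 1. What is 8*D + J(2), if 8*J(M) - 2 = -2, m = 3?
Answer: -136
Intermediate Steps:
J(M) = 0 (J(M) = ¼ + (⅛)*(-2) = ¼ - ¼ = 0)
D = -17 (D = -4 + (3*(-4) - 1) = -4 + (-12 - 1) = -4 - 13 = -17)
8*D + J(2) = 8*(-17) + 0 = -136 + 0 = -136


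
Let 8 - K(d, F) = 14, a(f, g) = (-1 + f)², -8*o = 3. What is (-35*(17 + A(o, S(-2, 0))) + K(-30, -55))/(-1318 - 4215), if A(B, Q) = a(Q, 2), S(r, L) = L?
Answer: 636/5533 ≈ 0.11495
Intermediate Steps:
o = -3/8 (o = -⅛*3 = -3/8 ≈ -0.37500)
A(B, Q) = (-1 + Q)²
K(d, F) = -6 (K(d, F) = 8 - 1*14 = 8 - 14 = -6)
(-35*(17 + A(o, S(-2, 0))) + K(-30, -55))/(-1318 - 4215) = (-35*(17 + (-1 + 0)²) - 6)/(-1318 - 4215) = (-35*(17 + (-1)²) - 6)/(-5533) = (-35*(17 + 1) - 6)*(-1/5533) = (-35*18 - 6)*(-1/5533) = (-630 - 6)*(-1/5533) = -636*(-1/5533) = 636/5533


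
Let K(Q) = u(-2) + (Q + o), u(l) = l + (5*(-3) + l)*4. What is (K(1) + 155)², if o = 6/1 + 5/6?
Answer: 310249/36 ≈ 8618.0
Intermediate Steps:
o = 41/6 (o = 6*1 + 5*(⅙) = 6 + ⅚ = 41/6 ≈ 6.8333)
u(l) = -60 + 5*l (u(l) = l + (-15 + l)*4 = l + (-60 + 4*l) = -60 + 5*l)
K(Q) = -379/6 + Q (K(Q) = (-60 + 5*(-2)) + (Q + 41/6) = (-60 - 10) + (41/6 + Q) = -70 + (41/6 + Q) = -379/6 + Q)
(K(1) + 155)² = ((-379/6 + 1) + 155)² = (-373/6 + 155)² = (557/6)² = 310249/36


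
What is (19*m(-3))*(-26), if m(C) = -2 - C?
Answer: -494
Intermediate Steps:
(19*m(-3))*(-26) = (19*(-2 - 1*(-3)))*(-26) = (19*(-2 + 3))*(-26) = (19*1)*(-26) = 19*(-26) = -494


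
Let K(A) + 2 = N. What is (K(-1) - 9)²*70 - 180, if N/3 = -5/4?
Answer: 120395/8 ≈ 15049.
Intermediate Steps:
N = -15/4 (N = 3*(-5/4) = -15/4 ≈ -3.7500)
K(A) = -23/4 (K(A) = -2 - 15/4 = -23/4)
(K(-1) - 9)²*70 - 180 = (-23/4 - 9)²*70 - 180 = (-59/4)²*70 - 180 = (3481/16)*70 - 180 = 121835/8 - 180 = 120395/8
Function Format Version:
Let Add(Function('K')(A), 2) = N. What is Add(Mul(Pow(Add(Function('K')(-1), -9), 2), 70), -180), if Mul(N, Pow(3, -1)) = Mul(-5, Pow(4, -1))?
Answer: Rational(120395, 8) ≈ 15049.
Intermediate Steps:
N = Rational(-15, 4) (N = Mul(3, Mul(-5, Pow(4, -1))) = Mul(3, Mul(-5, Rational(1, 4))) = Mul(3, Rational(-5, 4)) = Rational(-15, 4) ≈ -3.7500)
Function('K')(A) = Rational(-23, 4) (Function('K')(A) = Add(-2, Rational(-15, 4)) = Rational(-23, 4))
Add(Mul(Pow(Add(Function('K')(-1), -9), 2), 70), -180) = Add(Mul(Pow(Add(Rational(-23, 4), -9), 2), 70), -180) = Add(Mul(Pow(Rational(-59, 4), 2), 70), -180) = Add(Mul(Rational(3481, 16), 70), -180) = Add(Rational(121835, 8), -180) = Rational(120395, 8)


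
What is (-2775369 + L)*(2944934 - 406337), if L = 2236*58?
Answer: -6716317849557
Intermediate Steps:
L = 129688
(-2775369 + L)*(2944934 - 406337) = (-2775369 + 129688)*(2944934 - 406337) = -2645681*2538597 = -6716317849557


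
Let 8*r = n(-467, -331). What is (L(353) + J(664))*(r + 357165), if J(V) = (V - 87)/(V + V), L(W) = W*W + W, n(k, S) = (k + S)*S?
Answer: 259003153912377/5312 ≈ 4.8758e+10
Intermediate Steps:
n(k, S) = S*(S + k) (n(k, S) = (S + k)*S = S*(S + k))
L(W) = W + W² (L(W) = W² + W = W + W²)
r = 132069/4 (r = (-331*(-331 - 467))/8 = (-331*(-798))/8 = (⅛)*264138 = 132069/4 ≈ 33017.)
J(V) = (-87 + V)/(2*V) (J(V) = (-87 + V)/((2*V)) = (-87 + V)*(1/(2*V)) = (-87 + V)/(2*V))
(L(353) + J(664))*(r + 357165) = (353*(1 + 353) + (½)*(-87 + 664)/664)*(132069/4 + 357165) = (353*354 + (½)*(1/664)*577)*(1560729/4) = (124962 + 577/1328)*(1560729/4) = (165950113/1328)*(1560729/4) = 259003153912377/5312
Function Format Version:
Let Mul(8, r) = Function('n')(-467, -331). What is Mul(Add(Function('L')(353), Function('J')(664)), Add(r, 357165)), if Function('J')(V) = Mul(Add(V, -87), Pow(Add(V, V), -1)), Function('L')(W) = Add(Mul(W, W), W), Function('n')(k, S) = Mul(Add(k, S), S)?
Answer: Rational(259003153912377, 5312) ≈ 4.8758e+10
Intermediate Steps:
Function('n')(k, S) = Mul(S, Add(S, k)) (Function('n')(k, S) = Mul(Add(S, k), S) = Mul(S, Add(S, k)))
Function('L')(W) = Add(W, Pow(W, 2)) (Function('L')(W) = Add(Pow(W, 2), W) = Add(W, Pow(W, 2)))
r = Rational(132069, 4) (r = Mul(Rational(1, 8), Mul(-331, Add(-331, -467))) = Mul(Rational(1, 8), Mul(-331, -798)) = Mul(Rational(1, 8), 264138) = Rational(132069, 4) ≈ 33017.)
Function('J')(V) = Mul(Rational(1, 2), Pow(V, -1), Add(-87, V)) (Function('J')(V) = Mul(Add(-87, V), Pow(Mul(2, V), -1)) = Mul(Add(-87, V), Mul(Rational(1, 2), Pow(V, -1))) = Mul(Rational(1, 2), Pow(V, -1), Add(-87, V)))
Mul(Add(Function('L')(353), Function('J')(664)), Add(r, 357165)) = Mul(Add(Mul(353, Add(1, 353)), Mul(Rational(1, 2), Pow(664, -1), Add(-87, 664))), Add(Rational(132069, 4), 357165)) = Mul(Add(Mul(353, 354), Mul(Rational(1, 2), Rational(1, 664), 577)), Rational(1560729, 4)) = Mul(Add(124962, Rational(577, 1328)), Rational(1560729, 4)) = Mul(Rational(165950113, 1328), Rational(1560729, 4)) = Rational(259003153912377, 5312)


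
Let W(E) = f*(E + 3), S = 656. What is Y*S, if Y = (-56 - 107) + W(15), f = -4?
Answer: -154160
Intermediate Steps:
W(E) = -12 - 4*E (W(E) = -4*(E + 3) = -4*(3 + E) = -12 - 4*E)
Y = -235 (Y = (-56 - 107) + (-12 - 4*15) = -163 + (-12 - 60) = -163 - 72 = -235)
Y*S = -235*656 = -154160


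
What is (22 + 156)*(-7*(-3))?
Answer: 3738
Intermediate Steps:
(22 + 156)*(-7*(-3)) = 178*21 = 3738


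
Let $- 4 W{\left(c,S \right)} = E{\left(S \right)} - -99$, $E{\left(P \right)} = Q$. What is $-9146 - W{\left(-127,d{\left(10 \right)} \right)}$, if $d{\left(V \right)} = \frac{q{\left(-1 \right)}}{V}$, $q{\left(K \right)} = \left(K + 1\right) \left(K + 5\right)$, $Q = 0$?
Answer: $- \frac{36485}{4} \approx -9121.3$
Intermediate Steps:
$q{\left(K \right)} = \left(1 + K\right) \left(5 + K\right)$
$E{\left(P \right)} = 0$
$d{\left(V \right)} = 0$ ($d{\left(V \right)} = \frac{5 + \left(-1\right)^{2} + 6 \left(-1\right)}{V} = \frac{5 + 1 - 6}{V} = \frac{0}{V} = 0$)
$W{\left(c,S \right)} = - \frac{99}{4}$ ($W{\left(c,S \right)} = - \frac{0 - -99}{4} = - \frac{0 + 99}{4} = \left(- \frac{1}{4}\right) 99 = - \frac{99}{4}$)
$-9146 - W{\left(-127,d{\left(10 \right)} \right)} = -9146 - - \frac{99}{4} = -9146 + \frac{99}{4} = - \frac{36485}{4}$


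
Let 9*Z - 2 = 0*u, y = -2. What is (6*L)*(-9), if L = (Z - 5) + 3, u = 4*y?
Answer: 96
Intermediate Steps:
u = -8 (u = 4*(-2) = -8)
Z = 2/9 (Z = 2/9 + (0*(-8))/9 = 2/9 + (⅑)*0 = 2/9 + 0 = 2/9 ≈ 0.22222)
L = -16/9 (L = (2/9 - 5) + 3 = -43/9 + 3 = -16/9 ≈ -1.7778)
(6*L)*(-9) = (6*(-16/9))*(-9) = -32/3*(-9) = 96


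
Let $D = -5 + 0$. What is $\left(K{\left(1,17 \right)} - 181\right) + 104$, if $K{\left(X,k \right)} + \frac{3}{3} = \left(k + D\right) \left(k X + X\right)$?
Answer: $138$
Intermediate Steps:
$D = -5$
$K{\left(X,k \right)} = -1 + \left(-5 + k\right) \left(X + X k\right)$ ($K{\left(X,k \right)} = -1 + \left(k - 5\right) \left(k X + X\right) = -1 + \left(-5 + k\right) \left(X k + X\right) = -1 + \left(-5 + k\right) \left(X + X k\right)$)
$\left(K{\left(1,17 \right)} - 181\right) + 104 = \left(\left(-1 - 5 + 1 \cdot 17^{2} - 4 \cdot 17\right) - 181\right) + 104 = \left(\left(-1 - 5 + 1 \cdot 289 - 68\right) - 181\right) + 104 = \left(\left(-1 - 5 + 289 - 68\right) - 181\right) + 104 = \left(215 - 181\right) + 104 = 34 + 104 = 138$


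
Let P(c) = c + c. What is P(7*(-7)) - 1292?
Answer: -1390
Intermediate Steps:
P(c) = 2*c
P(7*(-7)) - 1292 = 2*(7*(-7)) - 1292 = 2*(-49) - 1292 = -98 - 1292 = -1390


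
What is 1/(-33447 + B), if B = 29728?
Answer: -1/3719 ≈ -0.00026889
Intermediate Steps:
1/(-33447 + B) = 1/(-33447 + 29728) = 1/(-3719) = -1/3719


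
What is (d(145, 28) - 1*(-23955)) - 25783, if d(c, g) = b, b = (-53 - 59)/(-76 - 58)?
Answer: -122420/67 ≈ -1827.2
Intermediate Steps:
b = 56/67 (b = -112/(-134) = -112*(-1/134) = 56/67 ≈ 0.83582)
d(c, g) = 56/67
(d(145, 28) - 1*(-23955)) - 25783 = (56/67 - 1*(-23955)) - 25783 = (56/67 + 23955) - 25783 = 1605041/67 - 25783 = -122420/67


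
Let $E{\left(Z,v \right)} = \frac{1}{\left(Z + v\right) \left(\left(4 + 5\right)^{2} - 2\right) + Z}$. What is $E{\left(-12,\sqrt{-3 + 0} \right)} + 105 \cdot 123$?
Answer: $\frac{4048090195}{313441} - \frac{79 i \sqrt{3}}{940323} \approx 12915.0 - 0.00014552 i$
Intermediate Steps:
$E{\left(Z,v \right)} = \frac{1}{79 v + 80 Z}$ ($E{\left(Z,v \right)} = \frac{1}{\left(Z + v\right) \left(9^{2} - 2\right) + Z} = \frac{1}{\left(Z + v\right) \left(81 - 2\right) + Z} = \frac{1}{\left(Z + v\right) 79 + Z} = \frac{1}{\left(79 Z + 79 v\right) + Z} = \frac{1}{79 v + 80 Z}$)
$E{\left(-12,\sqrt{-3 + 0} \right)} + 105 \cdot 123 = \frac{1}{79 \sqrt{-3 + 0} + 80 \left(-12\right)} + 105 \cdot 123 = \frac{1}{79 \sqrt{-3} - 960} + 12915 = \frac{1}{79 i \sqrt{3} - 960} + 12915 = \frac{1}{-960 + 79 i \sqrt{3}} + 12915 = 12915 + \frac{1}{-960 + 79 i \sqrt{3}}$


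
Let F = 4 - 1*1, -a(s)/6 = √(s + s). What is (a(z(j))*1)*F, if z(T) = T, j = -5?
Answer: -18*I*√10 ≈ -56.921*I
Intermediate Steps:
a(s) = -6*√2*√s (a(s) = -6*√(s + s) = -6*√2*√s)
F = 3 (F = 4 - 1 = 3)
(a(z(j))*1)*F = (-6*√2*√(-5)*1)*3 = (-6*√2*I*√5*1)*3 = (-6*I*√10*1)*3 = -6*I*√10*3 = -18*I*√10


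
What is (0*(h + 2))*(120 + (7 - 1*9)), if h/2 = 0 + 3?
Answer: 0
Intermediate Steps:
h = 6 (h = 2*(0 + 3) = 2*3 = 6)
(0*(h + 2))*(120 + (7 - 1*9)) = (0*(6 + 2))*(120 + (7 - 1*9)) = (0*8)*(120 + (7 - 9)) = 0*(120 - 2) = 0*118 = 0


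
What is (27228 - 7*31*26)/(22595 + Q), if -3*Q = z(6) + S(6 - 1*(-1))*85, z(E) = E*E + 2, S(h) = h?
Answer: 10793/11192 ≈ 0.96435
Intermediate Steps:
z(E) = 2 + E**2 (z(E) = E**2 + 2 = 2 + E**2)
Q = -211 (Q = -((2 + 6**2) + (6 - 1*(-1))*85)/3 = -((2 + 36) + (6 + 1)*85)/3 = -(38 + 7*85)/3 = -(38 + 595)/3 = -1/3*633 = -211)
(27228 - 7*31*26)/(22595 + Q) = (27228 - 7*31*26)/(22595 - 211) = (27228 - 217*26)/22384 = (27228 - 5642)*(1/22384) = 21586*(1/22384) = 10793/11192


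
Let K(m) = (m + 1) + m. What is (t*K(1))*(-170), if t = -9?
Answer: 4590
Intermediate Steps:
K(m) = 1 + 2*m (K(m) = (1 + m) + m = 1 + 2*m)
(t*K(1))*(-170) = -9*(1 + 2*1)*(-170) = -9*(1 + 2)*(-170) = -9*3*(-170) = -27*(-170) = 4590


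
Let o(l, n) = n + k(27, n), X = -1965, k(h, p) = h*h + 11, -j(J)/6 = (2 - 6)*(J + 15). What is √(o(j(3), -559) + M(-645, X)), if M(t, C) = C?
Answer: 2*I*√446 ≈ 42.237*I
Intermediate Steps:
j(J) = 360 + 24*J (j(J) = -6*(2 - 6)*(J + 15) = -(-24)*(15 + J) = -6*(-60 - 4*J) = 360 + 24*J)
k(h, p) = 11 + h² (k(h, p) = h² + 11 = 11 + h²)
o(l, n) = 740 + n (o(l, n) = n + (11 + 27²) = n + (11 + 729) = n + 740 = 740 + n)
√(o(j(3), -559) + M(-645, X)) = √((740 - 559) - 1965) = √(181 - 1965) = √(-1784) = 2*I*√446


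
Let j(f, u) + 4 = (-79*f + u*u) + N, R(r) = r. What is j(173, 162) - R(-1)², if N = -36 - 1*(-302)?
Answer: 12838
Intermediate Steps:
N = 266 (N = -36 + 302 = 266)
j(f, u) = 262 + u² - 79*f (j(f, u) = -4 + ((-79*f + u*u) + 266) = -4 + ((-79*f + u²) + 266) = -4 + ((u² - 79*f) + 266) = -4 + (266 + u² - 79*f) = 262 + u² - 79*f)
j(173, 162) - R(-1)² = (262 + 162² - 79*173) - 1*(-1)² = (262 + 26244 - 13667) - 1*1 = 12839 - 1 = 12838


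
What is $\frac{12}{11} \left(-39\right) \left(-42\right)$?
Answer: $\frac{19656}{11} \approx 1786.9$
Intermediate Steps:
$\frac{12}{11} \left(-39\right) \left(-42\right) = \left(- \frac{468}{11}\right) \left(-42\right) = \frac{19656}{11}$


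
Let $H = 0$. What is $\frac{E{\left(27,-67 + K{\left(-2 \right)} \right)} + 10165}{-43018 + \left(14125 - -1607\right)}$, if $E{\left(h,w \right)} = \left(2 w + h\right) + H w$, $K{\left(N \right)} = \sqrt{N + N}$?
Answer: $- \frac{5029}{13643} - \frac{2 i}{13643} \approx -0.36861 - 0.0001466 i$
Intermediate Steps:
$K{\left(N \right)} = \sqrt{2} \sqrt{N}$ ($K{\left(N \right)} = \sqrt{2 N} = \sqrt{2} \sqrt{N}$)
$E{\left(h,w \right)} = h + 2 w$ ($E{\left(h,w \right)} = \left(2 w + h\right) + 0 w = \left(h + 2 w\right) + 0 = h + 2 w$)
$\frac{E{\left(27,-67 + K{\left(-2 \right)} \right)} + 10165}{-43018 + \left(14125 - -1607\right)} = \frac{\left(27 + 2 \left(-67 + \sqrt{2} \sqrt{-2}\right)\right) + 10165}{-43018 + \left(14125 - -1607\right)} = \frac{\left(27 + 2 \left(-67 + \sqrt{2} i \sqrt{2}\right)\right) + 10165}{-43018 + \left(14125 + 1607\right)} = \frac{\left(27 + 2 \left(-67 + 2 i\right)\right) + 10165}{-43018 + 15732} = \frac{\left(27 - \left(134 - 4 i\right)\right) + 10165}{-27286} = \left(\left(-107 + 4 i\right) + 10165\right) \left(- \frac{1}{27286}\right) = \left(10058 + 4 i\right) \left(- \frac{1}{27286}\right) = - \frac{5029}{13643} - \frac{2 i}{13643}$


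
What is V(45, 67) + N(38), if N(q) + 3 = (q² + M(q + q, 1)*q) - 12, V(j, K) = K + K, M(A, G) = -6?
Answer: 1335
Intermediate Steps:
V(j, K) = 2*K
N(q) = -15 + q² - 6*q (N(q) = -3 + ((q² - 6*q) - 12) = -3 + (-12 + q² - 6*q) = -15 + q² - 6*q)
V(45, 67) + N(38) = 2*67 + (-15 + 38² - 6*38) = 134 + (-15 + 1444 - 228) = 134 + 1201 = 1335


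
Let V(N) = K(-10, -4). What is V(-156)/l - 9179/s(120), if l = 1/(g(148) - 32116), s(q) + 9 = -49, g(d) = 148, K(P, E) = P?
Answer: 18550619/58 ≈ 3.1984e+5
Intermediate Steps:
s(q) = -58 (s(q) = -9 - 49 = -58)
V(N) = -10
l = -1/31968 (l = 1/(148 - 32116) = 1/(-31968) = -1/31968 ≈ -3.1281e-5)
V(-156)/l - 9179/s(120) = -10/(-1/31968) - 9179/(-58) = -10*(-31968) - 9179*(-1/58) = 319680 + 9179/58 = 18550619/58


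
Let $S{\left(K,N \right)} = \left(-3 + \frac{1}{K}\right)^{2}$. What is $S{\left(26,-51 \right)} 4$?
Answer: $\frac{5929}{169} \approx 35.083$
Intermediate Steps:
$S{\left(26,-51 \right)} 4 = \frac{\left(-1 + 3 \cdot 26\right)^{2}}{676} \cdot 4 = \frac{\left(-1 + 78\right)^{2}}{676} \cdot 4 = \frac{77^{2}}{676} \cdot 4 = \frac{1}{676} \cdot 5929 \cdot 4 = \frac{5929}{676} \cdot 4 = \frac{5929}{169}$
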